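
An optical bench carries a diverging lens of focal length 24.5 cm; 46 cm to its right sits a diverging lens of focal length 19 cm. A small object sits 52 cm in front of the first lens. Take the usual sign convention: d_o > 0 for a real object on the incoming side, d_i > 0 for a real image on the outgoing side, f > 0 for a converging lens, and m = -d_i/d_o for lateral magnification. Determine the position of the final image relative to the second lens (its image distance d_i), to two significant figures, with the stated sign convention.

-15 cm

First lens: d_i1 = 1/(1/(-24.5) - 1/52) = -16.654 cm.
The intermediate image is virtual, 16.654 cm to the left of lens 1, so d_o2 = L - d_i1 = 46 - (-16.654) = 62.654 cm.
Second lens: d_i2 = 1/(1/(-19) - 1/(62.654)) = -14.579 cm.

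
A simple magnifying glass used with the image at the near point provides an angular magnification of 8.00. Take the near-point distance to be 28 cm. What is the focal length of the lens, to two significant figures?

For the image at the near point, M = 1 + D/f.
f = D/(M - 1) = 28/(8.0 - 1) = 4.000 cm.

4.0 cm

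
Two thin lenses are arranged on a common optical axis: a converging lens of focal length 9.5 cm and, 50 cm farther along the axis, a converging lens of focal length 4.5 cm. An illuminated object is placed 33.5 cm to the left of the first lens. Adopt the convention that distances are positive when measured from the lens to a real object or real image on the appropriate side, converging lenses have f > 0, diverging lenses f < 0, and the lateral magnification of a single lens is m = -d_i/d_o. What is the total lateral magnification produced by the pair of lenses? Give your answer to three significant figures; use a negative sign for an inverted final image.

0.0553

Lens 1: 1/d_i1 = 1/f_1 - 1/d_o1 = 1/9.5 - 1/33.5 = 0.07541 cm^-1, so d_i1 = 13.260 cm.
m_1 = -(13.260)/33.5 = -0.3958.
Object distance for lens 2: d_o2 = 50 - 13.260 = 36.740 cm.
Lens 2: 1/d_i2 = 1/f_2 - 1/d_o2 = 1/4.5 - 1/(36.740) = 0.19500 cm^-1, so d_i2 = 5.128 cm.
m_2 = -(5.128)/(36.740) = -0.1396.
The system's lateral magnification is m_1 m_2 = (-0.3958)(-0.1396) = 0.0553.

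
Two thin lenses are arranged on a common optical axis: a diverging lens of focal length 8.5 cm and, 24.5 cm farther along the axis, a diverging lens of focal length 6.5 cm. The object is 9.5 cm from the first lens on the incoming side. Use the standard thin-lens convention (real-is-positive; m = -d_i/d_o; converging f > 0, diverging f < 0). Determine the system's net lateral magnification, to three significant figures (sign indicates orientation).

0.0865

Lens 1: 1/d_i1 = 1/f_1 - 1/d_o1 = 1/(-8.5) - 1/9.5 = -0.22291 cm^-1, so d_i1 = -4.486 cm.
m_1 = -(-4.486)/9.5 = 0.4722.
The intermediate image is virtual, 4.486 cm to the left of lens 1, so d_o2 = L - d_i1 = 24.5 - (-4.486) = 28.986 cm.
Lens 2: 1/d_i2 = 1/f_2 - 1/d_o2 = 1/(-6.5) - 1/(28.986) = -0.18835 cm^-1, so d_i2 = -5.309 cm.
m_2 = -(-5.309)/(28.986) = 0.1832.
The system's lateral magnification is m_1 m_2 = (0.4722)(0.1832) = 0.0865.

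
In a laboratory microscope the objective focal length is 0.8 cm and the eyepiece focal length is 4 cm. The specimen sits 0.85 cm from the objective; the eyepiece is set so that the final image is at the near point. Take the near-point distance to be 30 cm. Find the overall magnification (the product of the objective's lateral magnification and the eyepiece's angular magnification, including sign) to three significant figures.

-136

Objective: 1/d_i = 1/f_obj - 1/d_o = 1/0.8 - 1/0.85 = 0.07353 cm^-1, so d_i = 13.600 cm.
m_obj = -d_i/d_o = -13.600/0.85 = -16.000.
Eyepiece angular magnification (image at near point): M_eye = 1 + D/f_e = 1 + 30/4 = 8.500.
Overall M = m_obj x M_eye = (-16.000)(8.500) = -136.00.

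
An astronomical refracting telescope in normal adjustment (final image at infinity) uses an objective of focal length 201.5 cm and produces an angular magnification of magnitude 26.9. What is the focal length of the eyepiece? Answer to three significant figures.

7.49 cm

|M| = f_obj/f_eye, so f_eye = f_obj/|M| = 201.5/26.9 = 7.491 cm.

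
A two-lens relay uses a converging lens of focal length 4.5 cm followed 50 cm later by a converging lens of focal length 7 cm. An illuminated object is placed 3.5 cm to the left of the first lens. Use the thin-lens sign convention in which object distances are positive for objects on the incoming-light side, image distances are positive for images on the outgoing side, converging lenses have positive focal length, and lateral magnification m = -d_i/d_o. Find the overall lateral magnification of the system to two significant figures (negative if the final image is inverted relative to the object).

-0.54

Applying the thin-lens equation to the first lens, 1/4.5 = 1/3.5 + 1/d_i1, which gives d_i1 = -15.750 cm.
Its lateral magnification is m_1 = -d_i1/d_o1 = -(-15.750)/3.5 = 4.5000.
With d_i1 < 0 the first image is virtual and lies on the object side; the object distance for lens 2 is d_o2 = 50 - (-15.750) = 65.750 cm.
Applying the thin-lens equation again with f_2 = 7 cm and d_o2 = 65.750 cm gives d_i2 = 7.834 cm.
m_2 = -(7.834)/(65.750) = -0.1191.
Overall magnification: m = m_1 m_2 = -0.5362.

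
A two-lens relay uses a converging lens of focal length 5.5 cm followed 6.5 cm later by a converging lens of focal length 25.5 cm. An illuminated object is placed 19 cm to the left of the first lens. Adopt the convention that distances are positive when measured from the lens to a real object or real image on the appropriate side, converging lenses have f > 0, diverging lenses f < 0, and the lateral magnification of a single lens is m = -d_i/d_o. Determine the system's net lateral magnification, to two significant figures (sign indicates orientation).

Applying the thin-lens equation to the first lens, 1/5.5 = 1/19 + 1/d_i1, which gives d_i1 = 7.741 cm.
Its lateral magnification is m_1 = -d_i1/d_o1 = -(7.741)/19 = -0.4074.
Since 7.741 cm > 6.5 cm, the first image lies past the second lens and serves as a virtual object: d_o2 = L - d_i1 = -1.241 cm.
Applying the thin-lens equation again with f_2 = 25.5 cm and d_o2 = -1.241 cm gives d_i2 = 1.183 cm.
m_2 = -(1.183)/(-1.241) = 0.9536.
Total m = m_1 x m_2 = (-0.4074)(0.9536) = -0.3885.

-0.39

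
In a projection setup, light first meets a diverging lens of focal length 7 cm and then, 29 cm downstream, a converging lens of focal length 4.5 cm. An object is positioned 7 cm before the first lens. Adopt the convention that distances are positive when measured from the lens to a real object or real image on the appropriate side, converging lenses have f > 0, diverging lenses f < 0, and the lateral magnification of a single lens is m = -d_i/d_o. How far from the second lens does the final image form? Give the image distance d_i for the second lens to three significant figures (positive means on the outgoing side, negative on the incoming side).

5.22 cm

First lens: d_i1 = 1/(1/(-7) - 1/7) = -3.500 cm.
The intermediate image is virtual, 3.500 cm to the left of lens 1, so d_o2 = L - d_i1 = 29 - (-3.500) = 32.500 cm.
Second lens: d_i2 = 1/(1/4.5 - 1/(32.500)) = 5.223 cm.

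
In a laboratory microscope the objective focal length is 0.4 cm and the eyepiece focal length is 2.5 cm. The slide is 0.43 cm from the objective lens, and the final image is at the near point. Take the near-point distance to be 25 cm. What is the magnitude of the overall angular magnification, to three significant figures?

147

Objective: 1/d_i = 1/f_obj - 1/d_o = 1/0.4 - 1/0.43 = 0.17442 cm^-1, so d_i = 5.733 cm.
m_obj = -d_i/d_o = -5.733/0.43 = -13.333.
Eyepiece angular magnification (image at near point): M_eye = 1 + D/f_e = 1 + 25/2.5 = 11.000.
Overall M = m_obj x M_eye = (-13.333)(11.000) = -146.67.
|M| = 146.67.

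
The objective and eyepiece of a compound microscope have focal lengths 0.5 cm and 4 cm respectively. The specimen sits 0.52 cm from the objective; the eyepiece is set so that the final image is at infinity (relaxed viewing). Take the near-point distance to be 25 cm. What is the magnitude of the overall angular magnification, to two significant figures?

Objective: 1/d_i = 1/f_obj - 1/d_o = 1/0.5 - 1/0.52 = 0.07692 cm^-1, so d_i = 13.000 cm.
m_obj = -d_i/d_o = -13.000/0.52 = -25.000.
Eyepiece angular magnification (image at infinity): M_eye = D/f_e = 25/4 = 6.250.
Overall M = m_obj x M_eye = (-25.000)(6.250) = -156.25.
|M| = 156.25.

160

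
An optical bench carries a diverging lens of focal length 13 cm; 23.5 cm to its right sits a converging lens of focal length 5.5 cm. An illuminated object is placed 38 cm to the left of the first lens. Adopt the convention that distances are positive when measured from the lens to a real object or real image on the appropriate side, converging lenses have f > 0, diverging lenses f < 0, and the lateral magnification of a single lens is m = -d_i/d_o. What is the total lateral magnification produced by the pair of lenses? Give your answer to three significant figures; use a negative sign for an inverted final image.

Applying the thin-lens equation to the first lens, 1/(-13) = 1/38 + 1/d_i1, which gives d_i1 = -9.686 cm.
Its lateral magnification is m_1 = -d_i1/d_o1 = -(-9.686)/38 = 0.2549.
The intermediate image is virtual, 9.686 cm to the left of lens 1, so d_o2 = L - d_i1 = 23.5 - (-9.686) = 33.186 cm.
Applying the thin-lens equation again with f_2 = 5.5 cm and d_o2 = 33.186 cm gives d_i2 = 6.593 cm.
m_2 = -(6.593)/(33.186) = -0.1987.
Total m = m_1 x m_2 = (0.2549)(-0.1987) = -0.0506.

-0.0506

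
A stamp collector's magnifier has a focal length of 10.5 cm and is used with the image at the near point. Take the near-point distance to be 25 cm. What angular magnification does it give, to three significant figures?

M = 1 + D/f = 1 + 25/10.5 = 3.381.

3.38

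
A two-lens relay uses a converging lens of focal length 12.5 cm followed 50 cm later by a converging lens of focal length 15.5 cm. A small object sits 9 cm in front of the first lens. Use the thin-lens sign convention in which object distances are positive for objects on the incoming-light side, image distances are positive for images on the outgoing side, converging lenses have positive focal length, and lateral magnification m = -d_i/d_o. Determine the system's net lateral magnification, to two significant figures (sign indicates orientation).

-0.83

First lens: d_i1 = 1/(1/12.5 - 1/9) = -32.143 cm.
m_1 = -(-32.143)/9 = 3.5714.
With d_i1 < 0 the first image is virtual and lies on the object side; the object distance for lens 2 is d_o2 = 50 - (-32.143) = 82.143 cm.
Second lens: d_i2 = 1/(1/15.5 - 1/(82.143)) = 19.105 cm.
m_2 = -(19.105)/(82.143) = -0.2326.
Total m = m_1 x m_2 = (3.5714)(-0.2326) = -0.8307.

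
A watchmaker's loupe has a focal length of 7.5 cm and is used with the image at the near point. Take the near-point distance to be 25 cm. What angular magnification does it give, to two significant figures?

M = 1 + D/f = 1 + 25/7.5 = 4.333.

4.3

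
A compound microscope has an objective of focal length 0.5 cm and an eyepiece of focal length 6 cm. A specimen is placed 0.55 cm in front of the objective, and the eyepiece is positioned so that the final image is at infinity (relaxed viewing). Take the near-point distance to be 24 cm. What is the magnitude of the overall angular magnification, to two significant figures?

40

Objective: 1/d_i = 1/f_obj - 1/d_o = 1/0.5 - 1/0.55 = 0.18182 cm^-1, so d_i = 5.500 cm.
m_obj = -d_i/d_o = -5.500/0.55 = -10.000.
Eyepiece angular magnification (image at infinity): M_eye = D/f_e = 24/6 = 4.000.
Overall M = m_obj x M_eye = (-10.000)(4.000) = -40.00.
|M| = 40.00.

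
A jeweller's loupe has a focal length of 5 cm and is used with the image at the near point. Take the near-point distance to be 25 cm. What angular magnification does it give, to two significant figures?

6.0

M = 1 + D/f = 1 + 25/5 = 6.000.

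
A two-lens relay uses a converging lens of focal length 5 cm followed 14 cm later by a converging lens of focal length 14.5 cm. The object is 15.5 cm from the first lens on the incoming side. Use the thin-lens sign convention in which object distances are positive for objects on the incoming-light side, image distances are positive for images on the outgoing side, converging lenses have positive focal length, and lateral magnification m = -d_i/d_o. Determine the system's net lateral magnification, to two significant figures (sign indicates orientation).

Applying the thin-lens equation to the first lens, 1/5 = 1/15.5 + 1/d_i1, which gives d_i1 = 7.381 cm.
Its lateral magnification is m_1 = -d_i1/d_o1 = -(7.381)/15.5 = -0.4762.
The intermediate image is 7.381 cm to the right of lens 1, so d_o2 = L - d_i1 = 14 - 7.381 = 6.619 cm.
Applying the thin-lens equation again with f_2 = 14.5 cm and d_o2 = 6.619 cm gives d_i2 = -12.178 cm.
m_2 = -(-12.178)/(6.619) = 1.8399.
Overall magnification: m = m_1 m_2 = -0.8761.

-0.88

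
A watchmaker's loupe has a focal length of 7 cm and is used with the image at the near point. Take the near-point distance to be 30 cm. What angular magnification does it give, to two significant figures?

5.3

M = 1 + D/f = 1 + 30/7 = 5.286.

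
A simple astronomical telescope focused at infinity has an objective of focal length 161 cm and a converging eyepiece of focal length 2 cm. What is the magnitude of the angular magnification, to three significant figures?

80.5

|M| = f_obj/|f_eye| = 161/2 = 80.500.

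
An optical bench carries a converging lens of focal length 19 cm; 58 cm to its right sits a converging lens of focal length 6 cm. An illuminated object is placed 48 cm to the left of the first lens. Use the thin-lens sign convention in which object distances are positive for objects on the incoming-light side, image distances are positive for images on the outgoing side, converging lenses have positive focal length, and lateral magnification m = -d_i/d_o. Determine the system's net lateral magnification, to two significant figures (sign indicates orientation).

Lens 1: 1/d_i1 = 1/f_1 - 1/d_o1 = 1/19 - 1/48 = 0.03180 cm^-1, so d_i1 = 31.448 cm.
m_1 = -(31.448)/48 = -0.6552.
Object distance for lens 2: d_o2 = 58 - 31.448 = 26.552 cm.
Lens 2: 1/d_i2 = 1/f_2 - 1/d_o2 = 1/6 - 1/(26.552) = 0.12900 cm^-1, so d_i2 = 7.752 cm.
m_2 = -(7.752)/(26.552) = -0.2919.
Overall magnification: m = m_1 m_2 = 0.1913.

0.19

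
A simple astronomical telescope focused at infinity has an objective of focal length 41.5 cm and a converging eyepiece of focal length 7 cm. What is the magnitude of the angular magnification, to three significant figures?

5.93

|M| = f_obj/|f_eye| = 41.5/7 = 5.929.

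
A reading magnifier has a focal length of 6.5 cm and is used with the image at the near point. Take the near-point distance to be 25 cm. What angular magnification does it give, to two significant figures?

M = 1 + D/f = 1 + 25/6.5 = 4.846.

4.8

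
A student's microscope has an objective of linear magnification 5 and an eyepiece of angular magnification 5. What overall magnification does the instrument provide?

25

The overall magnification of a compound microscope is the product of the objective and eyepiece magnifications:
M = M_obj x M_eye = 5 x 5 = 25.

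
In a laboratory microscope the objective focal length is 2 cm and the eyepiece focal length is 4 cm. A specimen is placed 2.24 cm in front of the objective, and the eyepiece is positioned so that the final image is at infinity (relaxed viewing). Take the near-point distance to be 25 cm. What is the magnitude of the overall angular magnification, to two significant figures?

52

Objective: 1/d_i = 1/f_obj - 1/d_o = 1/2 - 1/2.24 = 0.05357 cm^-1, so d_i = 18.667 cm.
m_obj = -d_i/d_o = -18.667/2.24 = -8.333.
Eyepiece angular magnification (image at infinity): M_eye = D/f_e = 25/4 = 6.250.
Overall M = m_obj x M_eye = (-8.333)(6.250) = -52.08.
|M| = 52.08.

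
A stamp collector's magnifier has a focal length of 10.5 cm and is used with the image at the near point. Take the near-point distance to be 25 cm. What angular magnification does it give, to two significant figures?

3.4

M = 1 + D/f = 1 + 25/10.5 = 3.381.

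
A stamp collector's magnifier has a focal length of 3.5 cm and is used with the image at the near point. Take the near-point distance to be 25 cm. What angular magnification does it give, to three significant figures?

8.14

M = 1 + D/f = 1 + 25/3.5 = 8.143.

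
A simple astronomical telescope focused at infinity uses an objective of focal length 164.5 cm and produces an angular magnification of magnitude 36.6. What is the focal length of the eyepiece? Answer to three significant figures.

|M| = f_obj/f_eye, so f_eye = f_obj/|M| = 164.5/36.6 = 4.495 cm.

4.49 cm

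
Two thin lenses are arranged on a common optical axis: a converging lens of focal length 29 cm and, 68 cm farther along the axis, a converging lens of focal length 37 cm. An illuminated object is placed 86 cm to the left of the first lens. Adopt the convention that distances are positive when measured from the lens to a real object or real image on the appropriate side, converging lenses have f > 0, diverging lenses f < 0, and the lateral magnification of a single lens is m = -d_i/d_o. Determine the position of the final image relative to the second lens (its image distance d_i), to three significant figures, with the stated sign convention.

-70.3 cm

First lens: d_i1 = 1/(1/29 - 1/86) = 43.754 cm.
The intermediate image is 43.754 cm to the right of lens 1, so d_o2 = L - d_i1 = 68 - 43.754 = 24.246 cm.
Second lens: d_i2 = 1/(1/37 - 1/(24.246)) = -70.336 cm.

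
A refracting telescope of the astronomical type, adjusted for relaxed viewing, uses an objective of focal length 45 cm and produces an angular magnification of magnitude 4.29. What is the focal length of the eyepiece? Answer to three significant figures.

10.5 cm

|M| = f_obj/f_eye, so f_eye = f_obj/|M| = 45/4.29 = 10.490 cm.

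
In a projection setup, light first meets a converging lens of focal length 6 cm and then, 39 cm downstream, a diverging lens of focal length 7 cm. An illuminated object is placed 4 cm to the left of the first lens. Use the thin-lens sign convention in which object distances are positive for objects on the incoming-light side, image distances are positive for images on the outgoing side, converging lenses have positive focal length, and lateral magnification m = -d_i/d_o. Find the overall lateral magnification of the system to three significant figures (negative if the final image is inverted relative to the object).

0.362

Applying the thin-lens equation to the first lens, 1/6 = 1/4 + 1/d_i1, which gives d_i1 = -12.000 cm.
Its lateral magnification is m_1 = -d_i1/d_o1 = -(-12.000)/4 = 3.0000.
The intermediate image is virtual, 12.000 cm to the left of lens 1, so d_o2 = L - d_i1 = 39 - (-12.000) = 51.000 cm.
Applying the thin-lens equation again with f_2 = -7 cm and d_o2 = 51.000 cm gives d_i2 = -6.155 cm.
m_2 = -(-6.155)/(51.000) = 0.1207.
The system's lateral magnification is m_1 m_2 = (3.0000)(0.1207) = 0.3621.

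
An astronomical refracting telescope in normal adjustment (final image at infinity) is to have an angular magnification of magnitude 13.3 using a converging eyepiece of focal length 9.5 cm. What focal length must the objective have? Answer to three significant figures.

|M| = f_obj/|f_eye|, so f_obj = |M| x |f_eye| = 13.3 x 9.5 = 126.350 cm.

126 cm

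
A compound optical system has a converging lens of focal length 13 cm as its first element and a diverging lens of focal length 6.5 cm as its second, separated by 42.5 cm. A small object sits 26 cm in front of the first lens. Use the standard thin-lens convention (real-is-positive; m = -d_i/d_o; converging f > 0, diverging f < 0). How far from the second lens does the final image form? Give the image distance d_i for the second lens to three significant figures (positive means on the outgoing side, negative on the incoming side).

-4.66 cm

Lens 1: 1/d_i1 = 1/f_1 - 1/d_o1 = 1/13 - 1/26 = 0.03846 cm^-1, so d_i1 = 26.000 cm.
That image sits 16.500 cm in front of the second lens, so d_o2 = 16.500 cm.
Lens 2: 1/d_i2 = 1/f_2 - 1/d_o2 = 1/(-6.5) - 1/(16.500) = -0.21445 cm^-1, so d_i2 = -4.663 cm.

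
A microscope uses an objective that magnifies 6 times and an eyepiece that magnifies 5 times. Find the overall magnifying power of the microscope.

30

The overall magnification of a compound microscope is the product of the objective and eyepiece magnifications:
M = M_obj x M_eye = 6 x 5 = 30.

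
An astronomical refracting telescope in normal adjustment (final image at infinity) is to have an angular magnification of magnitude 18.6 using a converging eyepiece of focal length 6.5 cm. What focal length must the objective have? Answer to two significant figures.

120 cm

|M| = f_obj/|f_eye|, so f_obj = |M| x |f_eye| = 18.6 x 6.5 = 120.900 cm.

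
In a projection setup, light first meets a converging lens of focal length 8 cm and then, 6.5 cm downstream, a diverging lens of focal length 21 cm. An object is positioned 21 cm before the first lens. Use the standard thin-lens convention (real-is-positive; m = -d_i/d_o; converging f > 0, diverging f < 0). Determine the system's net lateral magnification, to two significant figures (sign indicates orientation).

-0.89

First lens: d_i1 = 1/(1/8 - 1/21) = 12.923 cm.
m_1 = -(12.923)/21 = -0.6154.
This image would form 12.923 cm past lens 1, i.e. 6.423 cm beyond lens 2, so it is a virtual object for lens 2: d_o2 = 6.5 - 12.923 = -6.423 cm.
Second lens: d_i2 = 1/(1/(-21) - 1/(-6.423)) = 9.253 cm.
m_2 = -(9.253)/(-6.423) = 1.4406.
Overall magnification: m = m_1 m_2 = -0.8865.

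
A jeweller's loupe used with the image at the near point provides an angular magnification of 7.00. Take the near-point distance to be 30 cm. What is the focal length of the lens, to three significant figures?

For the image at the near point, M = 1 + D/f.
f = D/(M - 1) = 30/(7.0 - 1) = 5.000 cm.

5.00 cm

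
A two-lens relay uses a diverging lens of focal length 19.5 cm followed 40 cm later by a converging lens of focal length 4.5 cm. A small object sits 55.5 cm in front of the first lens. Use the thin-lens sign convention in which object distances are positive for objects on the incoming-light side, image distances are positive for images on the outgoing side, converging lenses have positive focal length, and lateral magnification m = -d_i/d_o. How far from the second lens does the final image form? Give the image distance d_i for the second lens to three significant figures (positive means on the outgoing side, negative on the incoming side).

4.91 cm

First lens: d_i1 = 1/(1/(-19.5) - 1/55.5) = -14.430 cm.
With d_i1 < 0 the first image is virtual and lies on the object side; the object distance for lens 2 is d_o2 = 40 - (-14.430) = 54.430 cm.
Second lens: d_i2 = 1/(1/4.5 - 1/(54.430)) = 4.906 cm.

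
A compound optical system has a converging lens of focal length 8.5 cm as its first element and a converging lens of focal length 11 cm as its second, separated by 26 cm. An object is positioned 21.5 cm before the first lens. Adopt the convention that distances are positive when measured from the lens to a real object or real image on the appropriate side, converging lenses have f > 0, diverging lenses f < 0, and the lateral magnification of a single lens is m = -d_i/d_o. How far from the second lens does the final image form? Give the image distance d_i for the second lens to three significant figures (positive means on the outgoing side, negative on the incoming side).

Applying the thin-lens equation to the first lens, 1/8.5 = 1/21.5 + 1/d_i1, which gives d_i1 = 14.058 cm.
Object distance for lens 2: d_o2 = 26 - 14.058 = 11.942 cm.
Applying the thin-lens equation again with f_2 = 11 cm and d_o2 = 11.942 cm gives d_i2 = 139.408 cm.

139 cm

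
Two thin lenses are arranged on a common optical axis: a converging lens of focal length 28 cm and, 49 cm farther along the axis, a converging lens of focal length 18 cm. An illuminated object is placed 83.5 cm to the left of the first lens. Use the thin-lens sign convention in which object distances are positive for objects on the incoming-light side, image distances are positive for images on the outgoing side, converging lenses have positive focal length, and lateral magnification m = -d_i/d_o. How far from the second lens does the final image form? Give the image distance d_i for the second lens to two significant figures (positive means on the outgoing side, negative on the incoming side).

-11 cm

First lens: d_i1 = 1/(1/28 - 1/83.5) = 42.126 cm.
Object distance for lens 2: d_o2 = 49 - 42.126 = 6.874 cm.
Second lens: d_i2 = 1/(1/18 - 1/(6.874)) = -11.121 cm.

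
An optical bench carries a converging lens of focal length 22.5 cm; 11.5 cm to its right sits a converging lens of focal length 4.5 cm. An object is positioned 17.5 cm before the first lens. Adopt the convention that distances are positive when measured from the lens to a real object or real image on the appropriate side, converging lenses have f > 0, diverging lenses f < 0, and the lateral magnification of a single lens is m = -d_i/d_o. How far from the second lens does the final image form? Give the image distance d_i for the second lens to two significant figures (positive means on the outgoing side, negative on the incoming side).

Lens 1: 1/d_i1 = 1/f_1 - 1/d_o1 = 1/22.5 - 1/17.5 = -0.01270 cm^-1, so d_i1 = -78.750 cm.
The intermediate image is virtual, 78.750 cm to the left of lens 1, so d_o2 = L - d_i1 = 11.5 - (-78.750) = 90.250 cm.
Lens 2: 1/d_i2 = 1/f_2 - 1/d_o2 = 1/4.5 - 1/(90.250) = 0.21114 cm^-1, so d_i2 = 4.736 cm.

4.7 cm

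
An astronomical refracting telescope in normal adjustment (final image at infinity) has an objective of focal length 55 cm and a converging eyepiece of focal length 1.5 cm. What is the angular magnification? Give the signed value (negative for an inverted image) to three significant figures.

M = -f_obj/f_eye = -55/(1.5) = -36.667.

-36.7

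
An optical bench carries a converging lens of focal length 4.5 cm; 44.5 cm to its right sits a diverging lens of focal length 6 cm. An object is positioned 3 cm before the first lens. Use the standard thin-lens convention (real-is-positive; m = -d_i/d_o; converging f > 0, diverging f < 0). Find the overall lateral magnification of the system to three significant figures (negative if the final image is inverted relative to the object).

0.303

Lens 1: 1/d_i1 = 1/f_1 - 1/d_o1 = 1/4.5 - 1/3 = -0.11111 cm^-1, so d_i1 = -9.000 cm.
m_1 = -(-9.000)/3 = 3.0000.
With d_i1 < 0 the first image is virtual and lies on the object side; the object distance for lens 2 is d_o2 = 44.5 - (-9.000) = 53.500 cm.
Lens 2: 1/d_i2 = 1/f_2 - 1/d_o2 = 1/(-6) - 1/(53.500) = -0.18536 cm^-1, so d_i2 = -5.395 cm.
m_2 = -(-5.395)/(53.500) = 0.1008.
Total m = m_1 x m_2 = (3.0000)(0.1008) = 0.3025.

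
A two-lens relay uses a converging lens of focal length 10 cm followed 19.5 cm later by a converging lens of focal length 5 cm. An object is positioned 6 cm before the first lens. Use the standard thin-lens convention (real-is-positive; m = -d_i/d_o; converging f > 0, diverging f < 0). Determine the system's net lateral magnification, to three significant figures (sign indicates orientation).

-0.424

Applying the thin-lens equation to the first lens, 1/10 = 1/6 + 1/d_i1, which gives d_i1 = -15.000 cm.
Its lateral magnification is m_1 = -d_i1/d_o1 = -(-15.000)/6 = 2.5000.
With d_i1 < 0 the first image is virtual and lies on the object side; the object distance for lens 2 is d_o2 = 19.5 - (-15.000) = 34.500 cm.
Applying the thin-lens equation again with f_2 = 5 cm and d_o2 = 34.500 cm gives d_i2 = 5.847 cm.
m_2 = -(5.847)/(34.500) = -0.1695.
Total m = m_1 x m_2 = (2.5000)(-0.1695) = -0.4237.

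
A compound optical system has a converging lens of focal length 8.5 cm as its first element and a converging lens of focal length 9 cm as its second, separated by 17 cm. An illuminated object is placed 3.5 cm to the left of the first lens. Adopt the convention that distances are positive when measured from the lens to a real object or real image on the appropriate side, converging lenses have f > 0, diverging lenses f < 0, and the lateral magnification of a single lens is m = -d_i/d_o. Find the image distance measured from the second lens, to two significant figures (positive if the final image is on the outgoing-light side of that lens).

15 cm

Applying the thin-lens equation to the first lens, 1/8.5 = 1/3.5 + 1/d_i1, which gives d_i1 = -5.950 cm.
With d_i1 < 0 the first image is virtual and lies on the object side; the object distance for lens 2 is d_o2 = 17 - (-5.950) = 22.950 cm.
Applying the thin-lens equation again with f_2 = 9 cm and d_o2 = 22.950 cm gives d_i2 = 14.806 cm.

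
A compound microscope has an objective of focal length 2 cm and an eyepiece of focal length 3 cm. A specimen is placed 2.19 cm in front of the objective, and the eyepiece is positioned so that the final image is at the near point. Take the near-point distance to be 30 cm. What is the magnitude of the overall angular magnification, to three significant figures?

Objective: 1/d_i = 1/f_obj - 1/d_o = 1/2 - 1/2.19 = 0.04338 cm^-1, so d_i = 23.053 cm.
m_obj = -d_i/d_o = -23.053/2.19 = -10.526.
Eyepiece angular magnification (image at near point): M_eye = 1 + D/f_e = 1 + 30/3 = 11.000.
Overall M = m_obj x M_eye = (-10.526)(11.000) = -115.79.
|M| = 115.79.

116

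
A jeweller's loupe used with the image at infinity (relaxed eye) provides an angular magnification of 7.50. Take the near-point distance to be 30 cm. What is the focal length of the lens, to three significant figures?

For the image at infinity, M = D/f.
f = D/M = 30/7.5 = 4.000 cm.

4.00 cm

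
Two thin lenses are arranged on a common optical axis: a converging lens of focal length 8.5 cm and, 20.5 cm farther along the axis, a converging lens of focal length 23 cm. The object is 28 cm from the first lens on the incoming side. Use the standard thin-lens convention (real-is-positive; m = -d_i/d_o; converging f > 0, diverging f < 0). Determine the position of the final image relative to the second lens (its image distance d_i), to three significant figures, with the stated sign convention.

First lens: d_i1 = 1/(1/8.5 - 1/28) = 12.205 cm.
That image sits 8.295 cm in front of the second lens, so d_o2 = 8.295 cm.
Second lens: d_i2 = 1/(1/23 - 1/(8.295)) = -12.974 cm.

-13.0 cm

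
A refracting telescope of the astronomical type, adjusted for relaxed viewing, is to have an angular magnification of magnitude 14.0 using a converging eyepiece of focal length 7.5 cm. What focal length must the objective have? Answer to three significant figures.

|M| = f_obj/|f_eye|, so f_obj = |M| x |f_eye| = 14.0 x 7.5 = 105.000 cm.

105 cm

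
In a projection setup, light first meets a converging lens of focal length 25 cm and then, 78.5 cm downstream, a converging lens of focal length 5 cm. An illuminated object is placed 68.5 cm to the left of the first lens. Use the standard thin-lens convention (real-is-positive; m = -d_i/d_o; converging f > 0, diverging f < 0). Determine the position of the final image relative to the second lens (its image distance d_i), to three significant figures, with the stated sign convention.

5.73 cm

First lens: d_i1 = 1/(1/25 - 1/68.5) = 39.368 cm.
Object distance for lens 2: d_o2 = 78.5 - 39.368 = 39.132 cm.
Second lens: d_i2 = 1/(1/5 - 1/(39.132)) = 5.732 cm.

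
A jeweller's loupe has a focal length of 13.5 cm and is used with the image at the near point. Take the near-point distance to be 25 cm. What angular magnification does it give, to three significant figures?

2.85

M = 1 + D/f = 1 + 25/13.5 = 2.852.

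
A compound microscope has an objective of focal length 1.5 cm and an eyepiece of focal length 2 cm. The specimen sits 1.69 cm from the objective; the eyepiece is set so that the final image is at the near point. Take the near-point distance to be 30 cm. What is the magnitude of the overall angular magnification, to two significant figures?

130

Objective: 1/d_i = 1/f_obj - 1/d_o = 1/1.5 - 1/1.69 = 0.07495 cm^-1, so d_i = 13.342 cm.
m_obj = -d_i/d_o = -13.342/1.69 = -7.895.
Eyepiece angular magnification (image at near point): M_eye = 1 + D/f_e = 1 + 30/2 = 16.000.
Overall M = m_obj x M_eye = (-7.895)(16.000) = -126.32.
|M| = 126.32.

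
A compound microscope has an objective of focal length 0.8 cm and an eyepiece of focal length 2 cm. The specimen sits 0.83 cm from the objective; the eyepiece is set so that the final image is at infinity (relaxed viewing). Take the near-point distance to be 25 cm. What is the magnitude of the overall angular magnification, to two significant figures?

Objective: 1/d_i = 1/f_obj - 1/d_o = 1/0.8 - 1/0.83 = 0.04518 cm^-1, so d_i = 22.133 cm.
m_obj = -d_i/d_o = -22.133/0.83 = -26.667.
Eyepiece angular magnification (image at infinity): M_eye = D/f_e = 25/2 = 12.500.
Overall M = m_obj x M_eye = (-26.667)(12.500) = -333.33.
|M| = 333.33.

330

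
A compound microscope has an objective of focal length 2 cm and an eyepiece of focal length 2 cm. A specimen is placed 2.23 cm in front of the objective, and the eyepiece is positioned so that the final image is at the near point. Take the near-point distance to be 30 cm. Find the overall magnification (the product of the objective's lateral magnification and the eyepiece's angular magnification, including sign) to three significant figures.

Objective: 1/d_i = 1/f_obj - 1/d_o = 1/2 - 1/2.23 = 0.05157 cm^-1, so d_i = 19.391 cm.
m_obj = -d_i/d_o = -19.391/2.23 = -8.696.
Eyepiece angular magnification (image at near point): M_eye = 1 + D/f_e = 1 + 30/2 = 16.000.
Overall M = m_obj x M_eye = (-8.696)(16.000) = -139.13.

-139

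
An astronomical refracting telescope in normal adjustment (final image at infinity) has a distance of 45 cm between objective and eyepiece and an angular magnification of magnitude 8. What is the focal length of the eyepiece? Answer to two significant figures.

5.0 cm

In normal adjustment the tube length equals f_obj + f_eye and |M| = f_obj/f_eye.
So f_obj = 8 f_eye and 8 f_eye + f_eye = 45 cm, giving f_eye = 45/9 = 5.000 cm and f_obj = 40.000 cm.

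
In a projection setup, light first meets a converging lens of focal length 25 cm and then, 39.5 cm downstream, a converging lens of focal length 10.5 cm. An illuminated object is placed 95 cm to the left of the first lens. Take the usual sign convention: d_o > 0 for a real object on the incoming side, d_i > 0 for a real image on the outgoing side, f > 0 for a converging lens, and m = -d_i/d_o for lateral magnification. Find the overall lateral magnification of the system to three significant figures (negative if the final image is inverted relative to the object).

-0.761

Applying the thin-lens equation to the first lens, 1/25 = 1/95 + 1/d_i1, which gives d_i1 = 33.929 cm.
Its lateral magnification is m_1 = -d_i1/d_o1 = -(33.929)/95 = -0.3571.
The intermediate image is 33.929 cm to the right of lens 1, so d_o2 = L - d_i1 = 39.5 - 33.929 = 5.571 cm.
Applying the thin-lens equation again with f_2 = 10.5 cm and d_o2 = 5.571 cm gives d_i2 = -11.870 cm.
m_2 = -(-11.870)/(5.571) = 2.1304.
The system's lateral magnification is m_1 m_2 = (-0.3571)(2.1304) = -0.7609.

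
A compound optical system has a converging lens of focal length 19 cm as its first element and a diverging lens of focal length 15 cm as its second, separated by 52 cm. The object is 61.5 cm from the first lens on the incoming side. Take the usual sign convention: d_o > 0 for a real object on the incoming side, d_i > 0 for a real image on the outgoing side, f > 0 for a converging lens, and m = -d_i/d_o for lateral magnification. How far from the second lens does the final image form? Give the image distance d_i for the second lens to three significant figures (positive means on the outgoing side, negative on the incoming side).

Lens 1: 1/d_i1 = 1/f_1 - 1/d_o1 = 1/19 - 1/61.5 = 0.03637 cm^-1, so d_i1 = 27.494 cm.
The intermediate image is 27.494 cm to the right of lens 1, so d_o2 = L - d_i1 = 52 - 27.494 = 24.506 cm.
Lens 2: 1/d_i2 = 1/f_2 - 1/d_o2 = 1/(-15) - 1/(24.506) = -0.10747 cm^-1, so d_i2 = -9.305 cm.

-9.30 cm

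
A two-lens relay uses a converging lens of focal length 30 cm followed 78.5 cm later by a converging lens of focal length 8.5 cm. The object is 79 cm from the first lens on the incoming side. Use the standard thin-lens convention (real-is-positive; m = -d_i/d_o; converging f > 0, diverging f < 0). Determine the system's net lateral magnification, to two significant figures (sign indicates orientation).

0.24

First lens: d_i1 = 1/(1/30 - 1/79) = 48.367 cm.
m_1 = -(48.367)/79 = -0.6122.
That image sits 30.133 cm in front of the second lens, so d_o2 = 30.133 cm.
Second lens: d_i2 = 1/(1/8.5 - 1/(30.133)) = 11.840 cm.
m_2 = -(11.840)/(30.133) = -0.3929.
Overall magnification: m = m_1 m_2 = 0.2406.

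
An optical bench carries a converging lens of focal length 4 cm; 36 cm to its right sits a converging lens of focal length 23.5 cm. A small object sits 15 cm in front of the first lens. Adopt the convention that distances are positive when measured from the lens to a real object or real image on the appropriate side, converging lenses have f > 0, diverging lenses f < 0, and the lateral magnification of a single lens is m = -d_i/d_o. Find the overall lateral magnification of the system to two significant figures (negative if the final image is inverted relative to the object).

Lens 1: 1/d_i1 = 1/f_1 - 1/d_o1 = 1/4 - 1/15 = 0.18333 cm^-1, so d_i1 = 5.455 cm.
m_1 = -(5.455)/15 = -0.3636.
The intermediate image is 5.455 cm to the right of lens 1, so d_o2 = L - d_i1 = 36 - 5.455 = 30.545 cm.
Lens 2: 1/d_i2 = 1/f_2 - 1/d_o2 = 1/23.5 - 1/(30.545) = 0.00982 cm^-1, so d_i2 = 101.884 cm.
m_2 = -(101.884)/(30.545) = -3.3355.
The system's lateral magnification is m_1 m_2 = (-0.3636)(-3.3355) = 1.2129.

1.2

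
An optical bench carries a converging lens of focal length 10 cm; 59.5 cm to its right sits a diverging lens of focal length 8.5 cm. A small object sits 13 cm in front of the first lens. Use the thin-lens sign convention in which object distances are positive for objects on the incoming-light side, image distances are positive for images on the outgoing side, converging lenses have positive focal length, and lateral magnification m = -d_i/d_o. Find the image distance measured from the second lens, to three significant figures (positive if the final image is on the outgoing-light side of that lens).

First lens: d_i1 = 1/(1/10 - 1/13) = 43.333 cm.
Object distance for lens 2: d_o2 = 59.5 - 43.333 = 16.167 cm.
Second lens: d_i2 = 1/(1/(-8.5) - 1/(16.167)) = -5.571 cm.

-5.57 cm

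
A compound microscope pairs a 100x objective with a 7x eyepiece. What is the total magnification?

The overall magnification of a compound microscope is the product of the objective and eyepiece magnifications:
M = M_obj x M_eye = 100 x 7 = 700.

700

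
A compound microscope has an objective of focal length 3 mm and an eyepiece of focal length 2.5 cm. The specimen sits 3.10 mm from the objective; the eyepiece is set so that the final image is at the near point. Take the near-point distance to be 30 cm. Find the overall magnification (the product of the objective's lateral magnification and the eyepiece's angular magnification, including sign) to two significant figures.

Convert to cm: f_obj = 3 mm = 0.3 cm; d_o = 3.10 mm = 0.31 cm.
Objective: 1/d_i = 1/f_obj - 1/d_o = 1/0.3 - 1/0.31 = 0.10753 cm^-1, so d_i = 9.300 cm.
m_obj = -d_i/d_o = -9.300/0.31 = -30.000.
Eyepiece angular magnification (image at near point): M_eye = 1 + D/f_e = 1 + 30/2.5 = 13.000.
Overall M = m_obj x M_eye = (-30.000)(13.000) = -390.00.

-390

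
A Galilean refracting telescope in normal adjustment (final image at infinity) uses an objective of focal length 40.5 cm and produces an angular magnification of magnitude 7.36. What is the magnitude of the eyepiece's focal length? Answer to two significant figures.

5.5 cm

|M| = f_obj/|f_eye|, so |f_eye| = f_obj/|M| = 40.5/7.36 = 5.503 cm.
(The eyepiece is diverging, so its signed focal length is -5.503 cm.)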